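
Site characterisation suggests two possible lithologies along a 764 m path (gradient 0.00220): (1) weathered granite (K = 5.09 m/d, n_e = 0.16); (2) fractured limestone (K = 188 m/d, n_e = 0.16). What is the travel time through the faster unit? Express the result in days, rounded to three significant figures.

Unit 1 (weathered granite): v = 5.09×0.0022/0.16 = 0.06999 m/d, t = 764/0.06999 = 10920 d
Unit 2 (fractured limestone): v = 188×0.0022/0.16 = 2.585 m/d, t = 764/2.585 = 295.6 d
Faster unit: t = 296 d

296 days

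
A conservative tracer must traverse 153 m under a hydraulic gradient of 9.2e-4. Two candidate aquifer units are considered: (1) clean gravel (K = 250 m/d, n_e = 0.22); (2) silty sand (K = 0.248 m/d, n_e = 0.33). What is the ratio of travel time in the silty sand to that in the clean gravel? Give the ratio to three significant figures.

1510

Unit 1 (clean gravel): v = 250×9.2e-4/0.22 = 1.045 m/d, t = 153/1.045 = 146.3 d
Unit 2 (silty sand): v = 0.248×9.2e-4/0.33 = 6.914e-4 m/d, t = 153/6.914e-4 = 221300 d
t(silty sand) / t(clean gravel) = 221300/146.3 = 1510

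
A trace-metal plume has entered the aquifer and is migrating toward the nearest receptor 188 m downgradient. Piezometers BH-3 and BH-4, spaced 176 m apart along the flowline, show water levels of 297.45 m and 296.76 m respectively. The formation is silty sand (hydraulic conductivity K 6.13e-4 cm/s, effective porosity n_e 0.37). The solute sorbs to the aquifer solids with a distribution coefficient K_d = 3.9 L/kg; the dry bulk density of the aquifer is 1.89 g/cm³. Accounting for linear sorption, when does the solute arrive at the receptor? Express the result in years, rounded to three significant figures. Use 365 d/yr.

Hydraulic gradient i = (297.45 − 296.76) / 176 = 0.69 / 176 = 0.003920
K = 6.13e-4 cm/s × 864 = 0.5296 m/d
Darcy flux q = K·i = 0.5296 × 0.003920 = 0.002076 m/d
Average linear velocity = 0.002076 / 0.37 = 0.005612 m/d
Retardation R = 1 + ρ_b·K_d/n = 1 + 1.89×3.9/0.37 = 20.92
Contaminant velocity v_c = v/R = 0.005612/20.92 = 2.682e-4 m/d
t = L/v_c = 188/2.682e-4 = 700900 d
   = 700900/365 = 1920 yr

1920 years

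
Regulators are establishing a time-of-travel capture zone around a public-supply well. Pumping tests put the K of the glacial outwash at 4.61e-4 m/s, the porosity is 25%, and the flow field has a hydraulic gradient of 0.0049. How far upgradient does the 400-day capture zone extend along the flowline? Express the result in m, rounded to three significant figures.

K = 4.61e-4 m/s × 86400 s/d = 39.83 m/d
Darcy flux q = K·i = 39.83 × 0.0049 = 0.1952 m/d
Seepage velocity v = q / n = 0.1952 / 0.25 = 0.7807 m/d
L = v × T = 0.7807 × 400 = 312.3 m

312 m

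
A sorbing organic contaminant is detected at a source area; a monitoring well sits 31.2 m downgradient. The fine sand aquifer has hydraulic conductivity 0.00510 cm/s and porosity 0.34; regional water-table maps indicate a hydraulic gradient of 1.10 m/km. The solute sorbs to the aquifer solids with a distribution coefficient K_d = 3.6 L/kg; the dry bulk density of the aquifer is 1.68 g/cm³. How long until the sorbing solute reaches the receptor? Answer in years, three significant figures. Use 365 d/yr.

113 years

K = 0.00510 cm/s × 864 = 4.406 m/d
q = Ki = 4.406 × 0.0011 = 0.004847 m/d
Average linear velocity = 0.004847 / 0.34 = 0.01426 m/d
Retardation R = 1 + ρ_b·K_d/n = 1 + 1.68×3.6/0.34 = 18.79
Contaminant velocity v_c = v/R = 0.01426/18.79 = 7.588e-4 m/d
t = L/v_c = 31.2/7.588e-4 = 41120 d
   = 41120/365 = 113 yr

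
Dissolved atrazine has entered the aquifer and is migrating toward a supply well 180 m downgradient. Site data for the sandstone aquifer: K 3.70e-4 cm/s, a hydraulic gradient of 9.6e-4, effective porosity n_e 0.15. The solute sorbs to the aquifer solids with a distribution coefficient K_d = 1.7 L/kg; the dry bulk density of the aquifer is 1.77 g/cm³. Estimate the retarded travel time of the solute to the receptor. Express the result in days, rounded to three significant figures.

1.85e6 days

K = 3.70e-4 cm/s × 864 = 0.3197 m/d
q = Ki = 0.3197 × 9.6e-4 = 3.069e-4 m/d
Average linear velocity = 3.069e-4 / 0.15 = 0.002046 m/d
Retardation R = 1 + ρ_b·K_d/n = 1 + 1.77×1.7/0.15 = 21.06
Contaminant velocity v_c = v/R = 0.002046/21.06 = 9.715e-5 m/d
t = L/v_c = 180/9.715e-5 = 1.853e6 d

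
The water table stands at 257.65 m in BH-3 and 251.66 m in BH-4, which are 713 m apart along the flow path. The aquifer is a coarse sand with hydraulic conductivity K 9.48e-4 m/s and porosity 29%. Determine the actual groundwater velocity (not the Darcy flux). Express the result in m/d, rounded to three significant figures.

Hydraulic gradient i = (257.65 − 251.66) / 713 = 5.99 / 713 = 0.008401
K = 9.48e-4 m/s × 86400 s/d = 81.91 m/d
Specific discharge q = 81.91 × 0.008401 = 0.6881 m/d
Average linear velocity = 0.6881 / 0.29 = 2.373 m/d

2.37 m/d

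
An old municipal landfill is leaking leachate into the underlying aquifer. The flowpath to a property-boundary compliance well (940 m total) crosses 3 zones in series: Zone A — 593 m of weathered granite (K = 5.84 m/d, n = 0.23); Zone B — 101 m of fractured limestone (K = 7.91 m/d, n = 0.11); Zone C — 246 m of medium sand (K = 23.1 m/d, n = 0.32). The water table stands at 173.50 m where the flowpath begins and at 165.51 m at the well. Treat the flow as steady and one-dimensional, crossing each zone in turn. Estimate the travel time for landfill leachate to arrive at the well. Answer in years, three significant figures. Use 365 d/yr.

9.69 years

Total head drop ΔH = 173.50 − 165.51 = 7.99 m
Continuity: the same q passes through each zone, so ΔH = q·Σ(L_j/K_j) — the zones act as resistances in series.
Σ(L/K) = 593/5.84 + 101/7.91 + 246/23.1 = 101.5 + 12.77 + 10.65 = 125.0 d
q = ΔH / Σ(L/K) = 7.99 / 125.0 = 0.06394 m/d (same in every zone)
Zone A: v = q/n = 0.06394/0.23 = 0.2780 m/d → t_A = 593/0.2780 = 2133 d
Zone B: v = q/n = 0.06394/0.11 = 0.5813 m/d → t_B = 101/0.5813 = 173.8 d
Zone C: v = q/n = 0.06394/0.32 = 0.1998 m/d → t_C = 246/0.1998 = 1231 d
Total t = 2133 + 173.8 + 1231 = 3538 d
   = 3538 / 365 = 9.69 yr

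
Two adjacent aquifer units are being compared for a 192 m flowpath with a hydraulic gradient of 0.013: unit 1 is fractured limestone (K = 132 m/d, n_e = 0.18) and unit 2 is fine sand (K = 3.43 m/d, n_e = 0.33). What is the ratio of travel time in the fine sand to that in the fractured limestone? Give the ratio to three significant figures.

Unit 1 (fractured limestone): v = 132×0.013/0.18 = 9.533 m/d, t = 192/9.533 = 20.14 d
Unit 2 (fine sand): v = 3.43×0.013/0.33 = 0.1351 m/d, t = 192/0.1351 = 1421 d
t(fine sand) / t(fractured limestone) = 1421/20.14 = 70.6

70.6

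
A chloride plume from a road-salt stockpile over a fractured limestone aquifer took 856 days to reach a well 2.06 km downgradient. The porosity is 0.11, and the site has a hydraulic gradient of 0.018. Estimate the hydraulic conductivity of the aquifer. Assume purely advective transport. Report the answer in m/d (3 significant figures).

14.7 m/d

L = 2.06 km = 2060 m
v = L / t = 2060 / 856 = 2.407 m/d
K = v · n / i = 2.407 × 0.11 / 0.018 = 14.7 m/d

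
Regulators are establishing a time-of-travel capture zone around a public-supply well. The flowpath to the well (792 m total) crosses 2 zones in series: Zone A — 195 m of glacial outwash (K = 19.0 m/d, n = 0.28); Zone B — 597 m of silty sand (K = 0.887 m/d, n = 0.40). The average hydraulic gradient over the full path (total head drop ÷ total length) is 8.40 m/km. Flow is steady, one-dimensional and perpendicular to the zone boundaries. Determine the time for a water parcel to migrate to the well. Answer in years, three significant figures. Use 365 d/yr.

82.6 years

For zones in series the flux q is common to all zones; the equivalent conductivity is the harmonic (thickness-weighted) mean, K_eq = L_total / Σ(L_j/K_j).
Σ(L/K) = 195/19.0 + 597/0.887 = 10.26 + 673.1 = 683.3 d
K_eq = L_total / Σ(L/K) = 792 / 683.3 = 1.159 m/d
q = K_eq · i = 1.159 × 0.0084 = 0.009736 m/d (same in every zone)
Zone A: v = q/n = 0.009736/0.28 = 0.03477 m/d → t_A = 195/0.03477 = 5608 d
Zone B: v = q/n = 0.009736/0.40 = 0.02434 m/d → t_B = 597/0.02434 = 24530 d
Total t = 5608 + 24530 = 30140 d
   = 30140 / 365 = 82.6 yr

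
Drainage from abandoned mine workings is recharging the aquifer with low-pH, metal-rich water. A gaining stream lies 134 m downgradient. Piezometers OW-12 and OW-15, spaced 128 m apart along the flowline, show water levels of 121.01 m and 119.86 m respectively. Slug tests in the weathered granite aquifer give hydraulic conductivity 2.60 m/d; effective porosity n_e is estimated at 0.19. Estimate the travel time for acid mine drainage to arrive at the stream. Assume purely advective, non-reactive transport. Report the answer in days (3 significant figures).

1090 days

Hydraulic gradient i = (121.01 − 119.86) / 128 = 1.15 / 128 = 0.008984
Specific discharge q = 2.60 × 0.008984 = 0.02336 m/d
Average linear velocity = 0.02336 / 0.19 = 0.1229 m/d
t = L / v = 134 / 0.1229 = 1090 d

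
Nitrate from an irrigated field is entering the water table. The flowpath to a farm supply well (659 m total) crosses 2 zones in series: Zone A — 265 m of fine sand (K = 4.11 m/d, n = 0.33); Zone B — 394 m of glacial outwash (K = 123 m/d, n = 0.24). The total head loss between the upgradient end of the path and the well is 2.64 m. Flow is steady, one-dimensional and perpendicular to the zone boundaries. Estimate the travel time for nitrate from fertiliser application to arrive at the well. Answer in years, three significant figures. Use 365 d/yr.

Steady 1-D flow in series ⇒ the Darcy flux q is identical in every zone and the zone head losses add (resistances L/K in series).
Σ(L/K) = 265/4.11 + 394/123 = 64.48 + 3.203 = 67.68 d
q = ΔH / Σ(L/K) = 2.64 / 67.68 = 0.03901 m/d (same in every zone)
Zone A: v = q/n = 0.03901/0.33 = 0.1182 m/d → t_A = 265/0.1182 = 2242 d
Zone B: v = q/n = 0.03901/0.24 = 0.1625 m/d → t_B = 394/0.1625 = 2424 d
Total t = 2242 + 2424 = 4666 d
   = 4666 / 365 = 12.8 yr

12.8 years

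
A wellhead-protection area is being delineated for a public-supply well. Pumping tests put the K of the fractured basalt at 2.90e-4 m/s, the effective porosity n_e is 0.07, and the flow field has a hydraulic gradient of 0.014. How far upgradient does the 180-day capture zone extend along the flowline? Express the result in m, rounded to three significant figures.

902 m

K = 2.90e-4 m/s × 86400 s/d = 25.06 m/d
Darcy flux q = K·i = 25.06 × 0.014 = 0.3508 m/d
Seepage velocity v = q / n = 0.3508 / 0.07 = 5.011 m/d
L = v × T = 5.011 × 180 = 902.0 m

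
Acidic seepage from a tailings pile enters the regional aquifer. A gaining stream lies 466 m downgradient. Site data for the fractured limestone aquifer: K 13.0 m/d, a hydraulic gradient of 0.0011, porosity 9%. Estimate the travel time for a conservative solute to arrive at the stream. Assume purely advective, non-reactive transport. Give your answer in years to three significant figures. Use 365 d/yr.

Specific discharge q = 13.0 × 0.0011 = 0.01430 m/d
Seepage velocity v = q / n = 0.01430 / 0.09 = 0.1589 m/d
t = L / v = 466 / 0.1589 = 2933 d
   = 2933 / 365 = 8.04 yr

8.04 years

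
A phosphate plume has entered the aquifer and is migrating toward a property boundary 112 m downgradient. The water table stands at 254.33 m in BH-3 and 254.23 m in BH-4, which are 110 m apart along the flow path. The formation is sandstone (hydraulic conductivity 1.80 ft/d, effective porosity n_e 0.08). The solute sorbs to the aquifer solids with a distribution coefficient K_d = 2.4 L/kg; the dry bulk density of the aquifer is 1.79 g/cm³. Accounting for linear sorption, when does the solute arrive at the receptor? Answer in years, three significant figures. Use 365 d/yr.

2690 years

Hydraulic gradient i = (254.33 − 254.23) / 110 = 0.10 / 110 = 9.091e-4
K = 1.80 ft/d × 0.3048 = 0.5486 m/d
q = Ki = 0.5486 × 9.091e-4 = 4.988e-4 m/d
Average linear velocity = 4.988e-4 / 0.08 = 0.006235 m/d
Retardation R = 1 + ρ_b·K_d/n = 1 + 1.79×2.4/0.08 = 54.70
Contaminant velocity v_c = v/R = 0.006235/54.70 = 1.140e-4 m/d
t = L/v_c = 112/1.140e-4 = 982700 d
   = 982700/365 = 2690 yr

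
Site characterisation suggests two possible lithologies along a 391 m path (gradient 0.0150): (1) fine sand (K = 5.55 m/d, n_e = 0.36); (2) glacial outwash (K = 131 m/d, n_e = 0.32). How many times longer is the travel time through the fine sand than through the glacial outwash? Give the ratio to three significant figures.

Unit 1 (fine sand): v = 5.55×0.015/0.36 = 0.2312 m/d, t = 391/0.2312 = 1691 d
Unit 2 (glacial outwash): v = 131×0.015/0.32 = 6.141 m/d, t = 391/6.141 = 63.67 d
t(fine sand) / t(glacial outwash) = 1691/63.67 = 26.6

26.6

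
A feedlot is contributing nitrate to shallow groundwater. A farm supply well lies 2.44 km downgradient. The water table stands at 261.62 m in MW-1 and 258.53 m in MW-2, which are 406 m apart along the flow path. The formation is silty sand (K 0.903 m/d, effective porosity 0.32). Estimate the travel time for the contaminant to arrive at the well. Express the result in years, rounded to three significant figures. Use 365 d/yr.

Hydraulic gradient i = (261.62 − 258.53) / 406 = 3.09 / 406 = 0.007611
q = Ki = 0.903 × 0.007611 = 0.006873 m/d
Seepage velocity v = q / n = 0.006873 / 0.32 = 0.02148 m/d
L = 2.44 km = 2440 m
t = L / v = 2440 / 0.02148 = 113600 d
   = 113600 / 365 = 311 yr

311 years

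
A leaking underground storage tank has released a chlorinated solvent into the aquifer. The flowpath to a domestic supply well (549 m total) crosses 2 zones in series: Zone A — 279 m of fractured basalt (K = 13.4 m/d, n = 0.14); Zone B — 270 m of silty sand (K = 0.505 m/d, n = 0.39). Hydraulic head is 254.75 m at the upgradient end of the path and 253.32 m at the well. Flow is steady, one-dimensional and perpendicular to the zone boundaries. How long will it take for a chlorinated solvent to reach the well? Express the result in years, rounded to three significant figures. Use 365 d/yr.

154 years

Total head drop ΔH = 254.75 − 253.32 = 1.43 m
Steady 1-D flow in series ⇒ the Darcy flux q is identical in every zone and the zone head losses add (resistances L/K in series).
Σ(L/K) = 279/13.4 + 270/0.505 = 20.82 + 534.7 = 555.5 d
q = ΔH / Σ(L/K) = 1.43 / 555.5 = 0.002574 m/d (same in every zone)
Zone A: v = q/n = 0.002574/0.14 = 0.01839 m/d → t_A = 279/0.01839 = 15170 d
Zone B: v = q/n = 0.002574/0.39 = 0.006601 m/d → t_B = 270/0.006601 = 40900 d
Total t = 15170 + 40900 = 56080 d
   = 56080 / 365 = 154 yr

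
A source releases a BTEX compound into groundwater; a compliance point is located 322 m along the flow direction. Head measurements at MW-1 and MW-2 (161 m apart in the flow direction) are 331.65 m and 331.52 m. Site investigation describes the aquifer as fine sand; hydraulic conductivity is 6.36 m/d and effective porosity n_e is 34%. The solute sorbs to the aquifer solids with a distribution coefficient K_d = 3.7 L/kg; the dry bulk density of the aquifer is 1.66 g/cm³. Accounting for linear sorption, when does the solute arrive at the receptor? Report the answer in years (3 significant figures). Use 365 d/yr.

1110 years

Hydraulic gradient i = (331.65 − 331.52) / 161 = 0.13 / 161 = 8.075e-4
q = Ki = 6.36 × 8.075e-4 = 0.005135 m/d
v_s = q/n_e = 0.005135/0.34 = 0.01510 m/d
Retardation R = 1 + ρ_b·K_d/n = 1 + 1.66×3.7/0.34 = 19.06
Contaminant velocity v_c = v/R = 0.01510/19.06 = 7.923e-4 m/d
t = L/v_c = 322/7.923e-4 = 406400 d
   = 406400/365 = 1110 yr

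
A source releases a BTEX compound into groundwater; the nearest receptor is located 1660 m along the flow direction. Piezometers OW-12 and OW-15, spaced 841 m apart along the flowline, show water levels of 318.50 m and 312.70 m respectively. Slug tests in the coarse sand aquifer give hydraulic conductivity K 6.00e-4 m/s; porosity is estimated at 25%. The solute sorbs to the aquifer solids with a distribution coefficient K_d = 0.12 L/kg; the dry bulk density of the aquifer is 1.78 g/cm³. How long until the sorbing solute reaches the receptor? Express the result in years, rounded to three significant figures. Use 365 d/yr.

5.90 years

Hydraulic gradient i = (318.50 − 312.70) / 841 = 5.80 / 841 = 0.006897
K = 6.00e-4 m/s × 86400 s/d = 51.84 m/d
Specific discharge q = 51.84 × 0.006897 = 0.3575 m/d
Seepage velocity v = q / n = 0.3575 / 0.25 = 1.430 m/d
Retardation R = 1 + ρ_b·K_d/n = 1 + 1.78×0.12/0.25 = 1.854
Contaminant velocity v_c = v/R = 1.430/1.854 = 0.7712 m/d
t = L/v_c = 1660/0.7712 = 2153 d
   = 2153/365 = 5.90 yr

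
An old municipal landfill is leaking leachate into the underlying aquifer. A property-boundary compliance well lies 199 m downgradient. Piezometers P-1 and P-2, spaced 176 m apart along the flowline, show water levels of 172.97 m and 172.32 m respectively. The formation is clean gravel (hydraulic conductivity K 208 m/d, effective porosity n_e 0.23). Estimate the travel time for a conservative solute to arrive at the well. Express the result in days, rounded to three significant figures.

Hydraulic gradient i = (172.97 − 172.32) / 176 = 0.65 / 176 = 0.003693
q = Ki = 208 × 0.003693 = 0.7682 m/d
v = Ki/n = 208·0.003693/0.23 = 3.340 m/d
t = L / v = 199 / 3.340 = 59.58 d

59.6 days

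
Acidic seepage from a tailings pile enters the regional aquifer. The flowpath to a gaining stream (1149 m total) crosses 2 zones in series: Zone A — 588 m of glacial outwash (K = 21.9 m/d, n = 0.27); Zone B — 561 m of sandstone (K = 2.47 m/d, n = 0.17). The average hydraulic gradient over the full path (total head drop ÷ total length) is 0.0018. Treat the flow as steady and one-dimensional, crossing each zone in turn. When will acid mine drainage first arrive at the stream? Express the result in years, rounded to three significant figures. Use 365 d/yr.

For zones in series the flux q is common to all zones; the equivalent conductivity is the harmonic (thickness-weighted) mean, K_eq = L_total / Σ(L_j/K_j).
Σ(L/K) = 588/21.9 + 561/2.47 = 26.85 + 227.1 = 254.0 d
K_eq = L_total / Σ(L/K) = 1149 / 254.0 = 4.524 m/d
q = K_eq · i = 4.524 × 0.0018 = 0.008143 m/d (same in every zone)
Zone A: v = q/n = 0.008143/0.27 = 0.03016 m/d → t_A = 588/0.03016 = 19500 d
Zone B: v = q/n = 0.008143/0.17 = 0.04790 m/d → t_B = 561/0.04790 = 11710 d
Total t = 19500 + 11710 = 31210 d
   = 31210 / 365 = 85.5 yr

85.5 years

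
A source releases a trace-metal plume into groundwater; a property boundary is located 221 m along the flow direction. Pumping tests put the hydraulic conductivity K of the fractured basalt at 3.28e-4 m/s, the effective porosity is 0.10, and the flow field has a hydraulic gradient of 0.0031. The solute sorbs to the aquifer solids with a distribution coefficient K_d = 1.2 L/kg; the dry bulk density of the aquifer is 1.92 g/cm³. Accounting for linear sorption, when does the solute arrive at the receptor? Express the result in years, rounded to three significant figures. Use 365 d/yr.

16.6 years

K = 3.28e-4 m/s × 86400 s/d = 28.34 m/d
q = Ki = 28.34 × 0.0031 = 0.08785 m/d
v_s = q/n_e = 0.08785/0.10 = 0.8785 m/d
Retardation R = 1 + ρ_b·K_d/n = 1 + 1.92×1.2/0.10 = 24.04
Contaminant velocity v_c = v/R = 0.8785/24.04 = 0.03654 m/d
t = L/v_c = 221/0.03654 = 6048 d
   = 6048/365 = 16.6 yr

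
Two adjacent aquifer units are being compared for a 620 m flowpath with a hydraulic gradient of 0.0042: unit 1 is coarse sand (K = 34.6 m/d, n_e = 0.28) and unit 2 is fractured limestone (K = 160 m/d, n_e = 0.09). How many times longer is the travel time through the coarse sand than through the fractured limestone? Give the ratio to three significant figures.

Unit 1 (coarse sand): v = 34.6×0.0042/0.28 = 0.5190 m/d, t = 620/0.5190 = 1195 d
Unit 2 (fractured limestone): v = 160×0.0042/0.09 = 7.467 m/d, t = 620/7.467 = 83.04 d
t(coarse sand) / t(fractured limestone) = 1195/83.04 = 14.4

14.4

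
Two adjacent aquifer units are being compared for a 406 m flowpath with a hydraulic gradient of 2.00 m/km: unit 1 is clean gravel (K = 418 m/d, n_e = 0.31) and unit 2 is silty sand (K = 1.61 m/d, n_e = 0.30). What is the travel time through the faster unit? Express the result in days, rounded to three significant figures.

Unit 1 (clean gravel): v = 418×0.0020/0.31 = 2.697 m/d, t = 406/2.697 = 150.6 d
Unit 2 (silty sand): v = 1.61×0.0020/0.30 = 0.01073 m/d, t = 406/0.01073 = 37830 d
Faster unit: t = 151 d

151 days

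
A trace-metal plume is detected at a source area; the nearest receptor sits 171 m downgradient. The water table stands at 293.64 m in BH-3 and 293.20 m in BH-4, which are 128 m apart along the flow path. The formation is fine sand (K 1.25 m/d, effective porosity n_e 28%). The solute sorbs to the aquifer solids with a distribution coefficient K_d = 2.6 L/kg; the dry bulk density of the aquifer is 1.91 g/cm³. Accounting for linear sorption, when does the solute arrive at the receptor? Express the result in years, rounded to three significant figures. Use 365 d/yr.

572 years

Hydraulic gradient i = (293.64 − 293.20) / 128 = 0.44 / 128 = 0.003438
Specific discharge q = 1.25 × 0.003438 = 0.004297 m/d
v = Ki/n = 1.25·0.003438/0.28 = 0.01535 m/d
Retardation R = 1 + ρ_b·K_d/n = 1 + 1.91×2.6/0.28 = 18.74
Contaminant velocity v_c = v/R = 0.01535/18.74 = 8.191e-4 m/d
t = L/v_c = 171/8.191e-4 = 208800 d
   = 208800/365 = 572 yr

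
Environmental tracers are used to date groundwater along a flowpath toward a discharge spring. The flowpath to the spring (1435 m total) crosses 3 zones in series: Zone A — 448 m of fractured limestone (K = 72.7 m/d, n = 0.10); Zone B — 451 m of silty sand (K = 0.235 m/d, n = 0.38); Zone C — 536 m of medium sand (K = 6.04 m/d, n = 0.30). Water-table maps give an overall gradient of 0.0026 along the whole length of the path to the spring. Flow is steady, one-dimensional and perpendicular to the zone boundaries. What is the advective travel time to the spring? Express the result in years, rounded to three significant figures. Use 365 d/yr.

Steady 1-D flow in series ⇒ the Darcy flux q is identical in every zone and the zone head losses add (resistances L/K in series).
Σ(L/K) = 448/72.7 + 451/0.235 + 536/6.04 = 6.162 + 1919 + 88.74 = 2014 d
K_eq = L_total / Σ(L/K) = 1435 / 2014 = 0.7125 m/d
q = K_eq · i = 0.7125 × 0.0026 = 0.001852 m/d (same in every zone)
Zone A: v = q/n = 0.001852/0.10 = 0.01852 m/d → t_A = 448/0.01852 = 24180 d
Zone B: v = q/n = 0.001852/0.38 = 0.004875 m/d → t_B = 451/0.004875 = 92510 d
Zone C: v = q/n = 0.001852/0.30 = 0.006175 m/d → t_C = 536/0.006175 = 86800 d
Total t = 24180 + 92510 + 86800 = 203500 d
   = 203500 / 365 = 558 yr

558 years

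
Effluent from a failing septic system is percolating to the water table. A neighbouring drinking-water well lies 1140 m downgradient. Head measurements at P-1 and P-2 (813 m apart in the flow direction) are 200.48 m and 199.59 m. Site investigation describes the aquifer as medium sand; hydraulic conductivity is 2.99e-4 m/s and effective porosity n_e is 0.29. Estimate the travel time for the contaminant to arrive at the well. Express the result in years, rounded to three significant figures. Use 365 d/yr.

Hydraulic gradient i = (200.48 − 199.59) / 813 = 0.89 / 813 = 0.001095
K = 2.99e-4 m/s × 86400 s/d = 25.83 m/d
Specific discharge q = 25.83 × 0.001095 = 0.02828 m/d
v = Ki/n = 25.83·0.001095/0.29 = 0.09752 m/d
t = L / v = 1140 / 0.09752 = 11690 d
   = 11690 / 365 = 32.0 yr

32.0 years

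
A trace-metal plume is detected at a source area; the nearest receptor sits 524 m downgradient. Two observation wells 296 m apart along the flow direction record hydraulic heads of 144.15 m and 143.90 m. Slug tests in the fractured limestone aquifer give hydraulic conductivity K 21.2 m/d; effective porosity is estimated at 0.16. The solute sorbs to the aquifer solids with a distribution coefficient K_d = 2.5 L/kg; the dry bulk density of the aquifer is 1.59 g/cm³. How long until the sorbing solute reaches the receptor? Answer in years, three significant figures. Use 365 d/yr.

Hydraulic gradient i = (144.15 − 143.90) / 296 = 0.25 / 296 = 8.446e-4
Darcy flux q = K·i = 21.2 × 8.446e-4 = 0.01791 m/d
Average linear velocity = 0.01791 / 0.16 = 0.1119 m/d
Retardation R = 1 + ρ_b·K_d/n = 1 + 1.59×2.5/0.16 = 25.84
Contaminant velocity v_c = v/R = 0.1119/25.84 = 0.004330 m/d
t = L/v_c = 524/0.004330 = 121000 d
   = 121000/365 = 332 yr

332 years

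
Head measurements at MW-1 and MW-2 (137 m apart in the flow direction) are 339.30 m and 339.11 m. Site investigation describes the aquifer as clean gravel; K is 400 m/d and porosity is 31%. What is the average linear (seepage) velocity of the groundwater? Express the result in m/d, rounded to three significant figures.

Hydraulic gradient i = (339.30 − 339.11) / 137 = 0.19 / 137 = 0.001387
Darcy flux q = K·i = 400 × 0.001387 = 0.5547 m/d
v = Ki/n = 400·0.001387/0.31 = 1.789 m/d

1.79 m/d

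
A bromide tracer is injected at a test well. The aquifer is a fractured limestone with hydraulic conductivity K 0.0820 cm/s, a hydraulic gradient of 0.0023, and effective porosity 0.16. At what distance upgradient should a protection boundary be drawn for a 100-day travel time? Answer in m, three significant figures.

K = 0.0820 cm/s × 864 = 70.85 m/d
Specific discharge q = 70.85 × 0.0023 = 0.1630 m/d
Average linear velocity = 0.1630 / 0.16 = 1.018 m/d
L = v × T = 1.018 × 100 = 101.8 m

102 m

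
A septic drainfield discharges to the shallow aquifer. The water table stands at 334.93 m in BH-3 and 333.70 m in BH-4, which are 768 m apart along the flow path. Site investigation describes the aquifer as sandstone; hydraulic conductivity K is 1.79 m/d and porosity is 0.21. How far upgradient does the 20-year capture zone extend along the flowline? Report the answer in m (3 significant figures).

Hydraulic gradient i = (334.93 − 333.70) / 768 = 1.23 / 768 = 0.001602
Darcy flux q = K·i = 1.79 × 0.001602 = 0.002867 m/d
v_s = q/n_e = 0.002867/0.21 = 0.01365 m/d
T = 20 yr × 365 = 7300 d
L = v × T = 0.01365 × 7300 = 99.66 m

99.7 m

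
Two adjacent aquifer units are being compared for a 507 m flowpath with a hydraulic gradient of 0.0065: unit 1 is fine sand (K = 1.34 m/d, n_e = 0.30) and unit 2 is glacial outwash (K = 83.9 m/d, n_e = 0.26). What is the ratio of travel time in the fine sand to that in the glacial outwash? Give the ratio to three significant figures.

72.2

Unit 1 (fine sand): v = 1.34×0.0065/0.30 = 0.02903 m/d, t = 507/0.02903 = 17460 d
Unit 2 (glacial outwash): v = 83.9×0.0065/0.26 = 2.098 m/d, t = 507/2.098 = 241.7 d
t(fine sand) / t(glacial outwash) = 17460/241.7 = 72.2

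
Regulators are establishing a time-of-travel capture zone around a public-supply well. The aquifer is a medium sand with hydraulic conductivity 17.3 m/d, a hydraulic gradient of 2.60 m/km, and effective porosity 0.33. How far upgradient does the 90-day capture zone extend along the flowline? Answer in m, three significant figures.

12.3 m

q = Ki = 17.3 × 0.0026 = 0.04498 m/d
v_s = q/n_e = 0.04498/0.33 = 0.1363 m/d
L = v × T = 0.1363 × 90 = 12.27 m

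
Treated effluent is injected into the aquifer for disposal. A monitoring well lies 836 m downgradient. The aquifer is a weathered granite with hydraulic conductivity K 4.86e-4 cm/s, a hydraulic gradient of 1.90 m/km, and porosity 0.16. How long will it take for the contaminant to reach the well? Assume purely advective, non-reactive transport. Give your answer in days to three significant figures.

K = 4.86e-4 cm/s × 864 = 0.4199 m/d
Specific discharge q = 0.4199 × 0.0019 = 7.978e-4 m/d
v = Ki/n = 0.4199·0.0019/0.16 = 0.004986 m/d
t = L / v = 836 / 0.004986 = 167700 d

168000 days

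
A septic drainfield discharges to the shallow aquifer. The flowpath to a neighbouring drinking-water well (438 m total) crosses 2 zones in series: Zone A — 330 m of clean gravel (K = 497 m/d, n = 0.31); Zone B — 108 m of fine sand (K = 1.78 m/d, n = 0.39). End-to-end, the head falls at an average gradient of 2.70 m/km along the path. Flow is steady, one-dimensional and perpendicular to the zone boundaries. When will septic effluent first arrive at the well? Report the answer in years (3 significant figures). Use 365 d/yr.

Steady 1-D flow in series ⇒ the Darcy flux q is identical in every zone and the zone head losses add (resistances L/K in series).
Σ(L/K) = 330/497 + 108/1.78 = 0.6640 + 60.67 = 61.34 d
K_eq = L_total / Σ(L/K) = 438 / 61.34 = 7.141 m/d
q = K_eq · i = 7.141 × 0.0027 = 0.01928 m/d (same in every zone)
Zone A: v = q/n = 0.01928/0.31 = 0.06219 m/d → t_A = 330/0.06219 = 5306 d
Zone B: v = q/n = 0.01928/0.39 = 0.04944 m/d → t_B = 108/0.04944 = 2185 d
Total t = 5306 + 2185 = 7491 d
   = 7491 / 365 = 20.5 yr

20.5 years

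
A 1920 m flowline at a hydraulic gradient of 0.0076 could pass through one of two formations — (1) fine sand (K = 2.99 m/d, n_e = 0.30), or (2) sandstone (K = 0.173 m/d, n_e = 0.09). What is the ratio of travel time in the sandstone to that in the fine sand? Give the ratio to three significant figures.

5.18

Unit 1 (fine sand): v = 2.99×0.0076/0.30 = 0.07575 m/d, t = 1920/0.07575 = 25350 d
Unit 2 (sandstone): v = 0.173×0.0076/0.09 = 0.01461 m/d, t = 1920/0.01461 = 131400 d
t(sandstone) / t(fine sand) = 131400/25350 = 5.18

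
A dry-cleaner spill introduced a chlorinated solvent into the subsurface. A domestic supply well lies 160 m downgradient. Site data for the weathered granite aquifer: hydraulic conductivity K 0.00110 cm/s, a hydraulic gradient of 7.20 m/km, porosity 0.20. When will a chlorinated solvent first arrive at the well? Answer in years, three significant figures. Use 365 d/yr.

12.8 years

K = 0.00110 cm/s × 864 = 0.9504 m/d
Specific discharge q = 0.9504 × 0.0072 = 0.006843 m/d
v = Ki/n = 0.9504·0.0072/0.20 = 0.03421 m/d
t = L / v = 160 / 0.03421 = 4676 d
   = 4676 / 365 = 12.8 yr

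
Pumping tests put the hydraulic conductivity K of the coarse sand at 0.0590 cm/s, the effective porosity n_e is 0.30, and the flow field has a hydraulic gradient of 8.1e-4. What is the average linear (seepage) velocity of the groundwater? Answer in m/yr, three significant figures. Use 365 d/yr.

K = 0.0590 cm/s × 864 = 50.98 m/d
q = Ki = 50.98 × 8.1e-4 = 0.04129 m/d
v_s = q/n_e = 0.04129/0.30 = 0.1376 m/d
   = 0.1376 × 365 = 50.2 m/yr

50.2 m/yr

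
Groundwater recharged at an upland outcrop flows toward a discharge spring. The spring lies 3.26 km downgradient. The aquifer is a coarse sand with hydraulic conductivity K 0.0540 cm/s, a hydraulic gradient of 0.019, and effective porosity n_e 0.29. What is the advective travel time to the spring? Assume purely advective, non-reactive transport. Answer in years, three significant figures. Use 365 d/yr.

K = 0.0540 cm/s × 864 = 46.66 m/d
q = Ki = 46.66 × 0.019 = 0.8865 m/d
Seepage velocity v = q / n = 0.8865 / 0.29 = 3.057 m/d
L = 3.26 km = 3260 m
t = L / v = 3260 / 3.057 = 1066 d
   = 1066 / 365 = 2.92 yr

2.92 years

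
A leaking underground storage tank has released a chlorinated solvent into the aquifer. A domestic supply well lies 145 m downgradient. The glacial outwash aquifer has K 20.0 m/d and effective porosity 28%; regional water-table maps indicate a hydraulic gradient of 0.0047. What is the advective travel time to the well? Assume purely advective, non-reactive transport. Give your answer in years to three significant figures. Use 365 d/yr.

1.18 years

Darcy flux q = K·i = 20.0 × 0.0047 = 0.09400 m/d
v = Ki/n = 20.0·0.0047/0.28 = 0.3357 m/d
t = L / v = 145 / 0.3357 = 431.9 d
   = 431.9 / 365 = 1.18 yr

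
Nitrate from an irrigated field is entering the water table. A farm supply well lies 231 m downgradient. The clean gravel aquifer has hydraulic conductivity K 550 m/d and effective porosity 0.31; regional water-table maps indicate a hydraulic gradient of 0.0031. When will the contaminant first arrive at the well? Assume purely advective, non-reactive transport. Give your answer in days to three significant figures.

42.0 days

q = Ki = 550 × 0.0031 = 1.705 m/d
Seepage velocity v = q / n = 1.705 / 0.31 = 5.500 m/d
t = L / v = 231 / 5.500 = 42.00 d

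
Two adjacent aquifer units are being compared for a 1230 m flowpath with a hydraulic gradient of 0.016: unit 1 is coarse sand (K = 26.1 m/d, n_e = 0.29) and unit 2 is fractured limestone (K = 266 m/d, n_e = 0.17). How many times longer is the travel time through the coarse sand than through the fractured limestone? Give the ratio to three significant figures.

Unit 1 (coarse sand): v = 26.1×0.016/0.29 = 1.440 m/d, t = 1230/1.440 = 854.2 d
Unit 2 (fractured limestone): v = 266×0.016/0.17 = 25.04 m/d, t = 1230/25.04 = 49.13 d
t(coarse sand) / t(fractured limestone) = 854.2/49.13 = 17.4

17.4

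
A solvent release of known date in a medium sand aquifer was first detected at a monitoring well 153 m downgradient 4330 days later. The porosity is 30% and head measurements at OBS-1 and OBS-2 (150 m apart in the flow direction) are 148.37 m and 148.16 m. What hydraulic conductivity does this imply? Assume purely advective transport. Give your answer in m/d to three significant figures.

7.57 m/d

Hydraulic gradient i = (148.37 − 148.16) / 150 = 0.21 / 150 = 0.001400
v = L / t = 153 / 4330 = 0.03533 m/d
K = v · n / i = 0.03533 × 0.30 / 0.001400 = 7.57 m/d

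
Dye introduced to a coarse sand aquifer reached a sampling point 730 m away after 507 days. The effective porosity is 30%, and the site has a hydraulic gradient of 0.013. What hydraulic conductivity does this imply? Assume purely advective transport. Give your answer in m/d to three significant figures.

33.2 m/d

v = L / t = 730 / 507 = 1.440 m/d
K = v · n / i = 1.440 × 0.30 / 0.013 = 33.2 m/d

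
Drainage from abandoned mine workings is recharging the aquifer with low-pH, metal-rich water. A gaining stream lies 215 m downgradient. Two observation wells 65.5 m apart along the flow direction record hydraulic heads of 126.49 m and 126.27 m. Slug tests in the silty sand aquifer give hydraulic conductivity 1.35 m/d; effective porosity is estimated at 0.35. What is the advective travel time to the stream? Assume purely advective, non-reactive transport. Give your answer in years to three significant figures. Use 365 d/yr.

Hydraulic gradient i = (126.49 − 126.27) / 65.5 = 0.22 / 65.5 = 0.003359
Specific discharge q = 1.35 × 0.003359 = 0.004534 m/d
v_s = q/n_e = 0.004534/0.35 = 0.01296 m/d
t = L / v = 215 / 0.01296 = 16600 d
   = 16600 / 365 = 45.5 yr

45.5 years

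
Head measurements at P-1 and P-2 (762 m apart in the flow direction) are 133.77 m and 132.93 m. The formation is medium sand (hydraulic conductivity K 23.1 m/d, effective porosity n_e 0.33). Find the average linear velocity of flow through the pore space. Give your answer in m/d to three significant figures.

0.0772 m/d

Hydraulic gradient i = (133.77 − 132.93) / 762 = 0.84 / 762 = 0.001102
q = Ki = 23.1 × 0.001102 = 0.02546 m/d
Seepage velocity v = q / n = 0.02546 / 0.33 = 0.07717 m/d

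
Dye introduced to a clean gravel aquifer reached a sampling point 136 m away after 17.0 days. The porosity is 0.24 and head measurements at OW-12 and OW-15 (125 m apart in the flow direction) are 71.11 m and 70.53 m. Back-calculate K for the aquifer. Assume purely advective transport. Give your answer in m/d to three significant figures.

Hydraulic gradient i = (71.11 − 70.53) / 125 = 0.58 / 125 = 0.004640
v = L / t = 136 / 17.0 = 8.000 m/d
K = v · n / i = 8.000 × 0.24 / 0.004640 = 414 m/d

414 m/d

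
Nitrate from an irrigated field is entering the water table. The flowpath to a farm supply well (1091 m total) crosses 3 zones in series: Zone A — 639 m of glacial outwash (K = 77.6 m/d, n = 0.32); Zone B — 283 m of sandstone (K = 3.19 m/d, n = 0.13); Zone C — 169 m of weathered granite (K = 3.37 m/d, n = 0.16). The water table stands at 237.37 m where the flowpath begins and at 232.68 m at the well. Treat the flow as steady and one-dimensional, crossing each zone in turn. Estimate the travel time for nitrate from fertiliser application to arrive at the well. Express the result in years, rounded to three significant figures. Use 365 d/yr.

23.1 years

Total head drop ΔH = 237.37 − 232.68 = 4.69 m
Steady 1-D flow in series ⇒ the Darcy flux q is identical in every zone and the zone head losses add (resistances L/K in series).
Σ(L/K) = 639/77.6 + 283/3.19 + 169/3.37 = 8.235 + 88.71 + 50.15 = 147.1 d
q = ΔH / Σ(L/K) = 4.69 / 147.1 = 0.03188 m/d (same in every zone)
Zone A: v = q/n = 0.03188/0.32 = 0.09964 m/d → t_A = 639/0.09964 = 6413 d
Zone B: v = q/n = 0.03188/0.13 = 0.2453 m/d → t_B = 283/0.2453 = 1154 d
Zone C: v = q/n = 0.03188/0.16 = 0.1993 m/d → t_C = 169/0.1993 = 848.1 d
Total t = 6413 + 1154 + 848.1 = 8415 d
   = 8415 / 365 = 23.1 yr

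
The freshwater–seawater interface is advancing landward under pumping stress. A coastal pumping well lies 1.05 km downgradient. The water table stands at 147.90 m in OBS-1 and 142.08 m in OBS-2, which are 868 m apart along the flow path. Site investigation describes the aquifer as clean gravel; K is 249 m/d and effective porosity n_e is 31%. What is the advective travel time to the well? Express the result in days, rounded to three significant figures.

Hydraulic gradient i = (147.90 − 142.08) / 868 = 5.82 / 868 = 0.006705
q = Ki = 249 × 0.006705 = 1.670 m/d
Average linear velocity = 1.670 / 0.31 = 5.386 m/d
L = 1.05 km = 1050 m
t = L / v = 1050 / 5.386 = 195.0 d

195 days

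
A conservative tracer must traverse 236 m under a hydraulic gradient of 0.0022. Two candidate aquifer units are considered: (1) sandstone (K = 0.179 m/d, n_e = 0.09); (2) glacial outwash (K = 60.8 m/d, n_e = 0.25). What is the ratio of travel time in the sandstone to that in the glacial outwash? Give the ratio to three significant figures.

Unit 1 (sandstone): v = 0.179×0.0022/0.09 = 0.004376 m/d, t = 236/0.004376 = 53940 d
Unit 2 (glacial outwash): v = 60.8×0.0022/0.25 = 0.5350 m/d, t = 236/0.5350 = 441.1 d
t(sandstone) / t(glacial outwash) = 53940/441.1 = 122

122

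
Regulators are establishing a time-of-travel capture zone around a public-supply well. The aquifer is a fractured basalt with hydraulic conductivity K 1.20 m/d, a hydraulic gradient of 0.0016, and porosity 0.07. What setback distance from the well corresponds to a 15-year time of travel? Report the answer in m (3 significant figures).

Darcy flux q = K·i = 1.20 × 0.0016 = 0.001920 m/d
v_s = q/n_e = 0.001920/0.07 = 0.02743 m/d
T = 15 yr × 365 = 5475 d
L = v × T = 0.02743 × 5475 = 150.2 m

150 m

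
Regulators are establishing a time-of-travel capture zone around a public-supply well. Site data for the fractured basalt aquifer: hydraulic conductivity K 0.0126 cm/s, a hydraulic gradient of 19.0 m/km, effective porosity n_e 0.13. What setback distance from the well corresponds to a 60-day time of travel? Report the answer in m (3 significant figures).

K = 0.0126 cm/s × 864 = 10.89 m/d
Specific discharge q = 10.89 × 0.019 = 0.2068 m/d
Seepage velocity v = q / n = 0.2068 / 0.13 = 1.591 m/d
L = v × T = 1.591 × 60 = 95.47 m

95.5 m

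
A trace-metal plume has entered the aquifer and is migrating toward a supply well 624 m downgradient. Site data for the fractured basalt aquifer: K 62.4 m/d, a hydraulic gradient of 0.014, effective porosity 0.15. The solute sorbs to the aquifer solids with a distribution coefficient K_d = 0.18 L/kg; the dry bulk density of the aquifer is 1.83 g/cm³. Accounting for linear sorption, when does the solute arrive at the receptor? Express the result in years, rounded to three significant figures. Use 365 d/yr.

0.938 years

Specific discharge q = 62.4 × 0.014 = 0.8736 m/d
Average linear velocity = 0.8736 / 0.15 = 5.824 m/d
Retardation R = 1 + ρ_b·K_d/n = 1 + 1.83×0.18/0.15 = 3.196
Contaminant velocity v_c = v/R = 5.824/3.196 = 1.822 m/d
t = L/v_c = 624/1.822 = 342.4 d
   = 342.4/365 = 0.938 yr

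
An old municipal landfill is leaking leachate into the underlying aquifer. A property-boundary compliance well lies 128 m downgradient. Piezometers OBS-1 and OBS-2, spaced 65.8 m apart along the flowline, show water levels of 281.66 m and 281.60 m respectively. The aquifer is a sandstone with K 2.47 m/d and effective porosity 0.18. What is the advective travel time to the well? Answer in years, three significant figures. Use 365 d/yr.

Hydraulic gradient i = (281.66 − 281.60) / 65.8 = 0.06 / 65.8 = 9.119e-4
q = Ki = 2.47 × 9.119e-4 = 0.002252 m/d
v_s = q/n_e = 0.002252/0.18 = 0.01251 m/d
t = L / v = 128 / 0.01251 = 10230 d
   = 10230 / 365 = 28.0 yr

28.0 years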